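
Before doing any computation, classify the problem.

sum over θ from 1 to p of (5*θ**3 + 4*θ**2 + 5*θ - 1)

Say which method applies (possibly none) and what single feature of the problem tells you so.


Verdict: no special technique — the sum is polynomial through and through; closed forms for each power of θ finish it directly.


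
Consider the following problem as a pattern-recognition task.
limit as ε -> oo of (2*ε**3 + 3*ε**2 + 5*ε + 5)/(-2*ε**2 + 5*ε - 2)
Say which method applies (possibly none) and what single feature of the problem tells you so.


Best approach: dominant-term comparison — divide through by the highest power of ε; every lower-order term dies and the dominant terms decide the limit. Viewed as a single quotient this is an ∞/∞ form — an at-infinity application of l'Hôpital's rule would also resolve it; comparing leading growth reads the answer without differentiating.


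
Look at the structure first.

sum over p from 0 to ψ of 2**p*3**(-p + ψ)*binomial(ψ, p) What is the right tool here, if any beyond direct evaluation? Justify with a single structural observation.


Diagnosis: the binomial theorem — the binomial coefficients weight matched powers of 2 and 3, which is exactly the expansion of a binomial power.


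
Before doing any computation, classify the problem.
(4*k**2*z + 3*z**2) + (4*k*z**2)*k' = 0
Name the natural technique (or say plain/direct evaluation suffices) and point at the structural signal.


Best approach: the exact-equation method — equality of cross partials is the green light — assemble the potential function term by term.


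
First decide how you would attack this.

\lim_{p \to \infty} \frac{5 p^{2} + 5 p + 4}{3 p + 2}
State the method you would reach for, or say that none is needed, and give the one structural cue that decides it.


Verdict: dominant-term comparison — divide through by the highest power of p; every lower-order term dies and the dominant terms decide the limit. As a single quotient, the ∞/∞ shape would yield to repeated differentiation as well — the growth comparison gets there in one look.


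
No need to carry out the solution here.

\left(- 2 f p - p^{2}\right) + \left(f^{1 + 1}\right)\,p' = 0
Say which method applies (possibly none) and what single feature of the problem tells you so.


Verdict: the homogeneous substitution — scaling f and p together leaves the slope fixed — it depends only on p/f, so substitute the ratio. This doubles as a Bernoulli equation in the unknown as written; the homogeneous route needs no setup at all.


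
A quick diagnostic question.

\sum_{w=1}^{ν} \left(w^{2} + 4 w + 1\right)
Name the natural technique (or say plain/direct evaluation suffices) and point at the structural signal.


Method: no special technique — with only polynomial terms in w present, the classical sum-of-powers identities are all you need.


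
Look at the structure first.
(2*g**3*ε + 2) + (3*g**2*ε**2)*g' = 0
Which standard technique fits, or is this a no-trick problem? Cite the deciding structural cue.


Verdict: the exact-equation method — this form is already the differential of something: the matching mixed partials of 2*g**3*ε + 2 and 3*g**2*ε**2 prove it.


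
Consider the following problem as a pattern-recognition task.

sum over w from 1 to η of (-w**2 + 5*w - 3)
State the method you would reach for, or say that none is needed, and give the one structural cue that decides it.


Method: no special technique — the sum is polynomial through and through; closed forms for each power of w finish it directly.


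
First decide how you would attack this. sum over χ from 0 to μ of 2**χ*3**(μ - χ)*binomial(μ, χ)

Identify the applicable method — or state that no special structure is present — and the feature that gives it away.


Method: the binomial theorem — the summand is term χ of a binomial expansion in 2 and 3; the whole sum is a single power.


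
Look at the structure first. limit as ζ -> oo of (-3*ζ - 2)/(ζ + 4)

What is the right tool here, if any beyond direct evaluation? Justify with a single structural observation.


Diagnosis: dominant-term comparison — as ζ grows, only the highest-degree terms matter — compare leading terms and read the limit off. l'Hôpital's at-infinity variant applies to the expression viewed as a single quotient; the leading-term comparison is the direct route.


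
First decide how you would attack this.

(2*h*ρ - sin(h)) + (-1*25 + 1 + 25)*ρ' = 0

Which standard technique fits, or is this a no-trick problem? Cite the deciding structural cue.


Best approach: a linear integrating factor — ρ enters only linearly with coefficient 2*h; multiply by exp of the integral of 2*h and the left side becomes one derivative.


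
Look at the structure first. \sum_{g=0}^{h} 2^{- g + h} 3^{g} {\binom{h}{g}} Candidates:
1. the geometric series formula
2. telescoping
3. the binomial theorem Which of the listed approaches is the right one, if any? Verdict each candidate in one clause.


Best approach: the binomial theorem — the summand is term g of a binomial expansion in 3 and 2; the whole sum is a single power.
- the geometric series formula — there is no constant term-to-term ratio.
- telescoping — in the displayed form, no term reappears at a neighboring index to cancel against.
- the binomial theorem: yes — fits the structure here.


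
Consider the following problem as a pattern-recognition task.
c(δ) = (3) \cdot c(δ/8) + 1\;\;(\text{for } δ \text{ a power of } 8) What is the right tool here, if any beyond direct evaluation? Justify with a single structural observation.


Technique: the master substitution — the argument contracts 8-fold per step: reindex δ exponentially and solve the linear recurrence in the new index.


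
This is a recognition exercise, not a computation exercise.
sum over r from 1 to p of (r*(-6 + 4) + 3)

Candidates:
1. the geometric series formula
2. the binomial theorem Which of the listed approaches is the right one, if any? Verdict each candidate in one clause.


Best approach: no special technique — constant-multiple powers of r with no cancellation partners and no common ratio — use the standard power-sum formulas.
- the geometric series formula: the term-to-term ratio changes with the index, so the geometric formula cannot close it.
- the binomial theorem — there is no sum-raised-to-a-power identity hiding in these terms.


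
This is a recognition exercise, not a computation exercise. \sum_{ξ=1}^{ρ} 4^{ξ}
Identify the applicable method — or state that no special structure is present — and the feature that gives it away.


Best approach: the geometric series formula — term-over-term division gives 4 every time — index-free ratio, geometric sum formula applies.


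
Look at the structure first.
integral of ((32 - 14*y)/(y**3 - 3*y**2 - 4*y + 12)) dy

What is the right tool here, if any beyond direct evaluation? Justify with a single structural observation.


Verdict: partial fractions — y**3 - 3*y**2 - 4*y + 12 splits into linear pieces, so the quotient is a sum of simple fractions — decompose before integrating.


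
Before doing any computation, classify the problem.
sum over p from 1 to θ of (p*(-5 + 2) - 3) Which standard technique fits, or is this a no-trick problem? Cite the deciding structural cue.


Diagnosis: no special technique — no cancellation, no constant ratio, no binomial weights — just polynomial terms summed directly.


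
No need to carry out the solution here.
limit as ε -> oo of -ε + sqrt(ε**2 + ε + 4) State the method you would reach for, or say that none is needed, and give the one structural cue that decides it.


Best approach: conjugate multiplication — an infinity-minus-infinity difference with a surviving radical — multiply by the conjugate to cancel the divergence.


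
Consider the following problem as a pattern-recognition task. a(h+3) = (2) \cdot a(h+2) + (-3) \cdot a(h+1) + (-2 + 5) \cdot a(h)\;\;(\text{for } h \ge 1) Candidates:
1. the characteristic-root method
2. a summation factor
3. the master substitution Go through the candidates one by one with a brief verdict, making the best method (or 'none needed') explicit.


Technique: the characteristic-root method — no index-dependence in the weights and nothing inhomogeneous: classic characteristic-equation setup.
- the characteristic-root method — yes — fits the structure here.
- a summation factor — the recurrence reaches back more than one step, outside the first-order family a summation factor normalizes.
- the master substitution — with no divided-index recursive call, reindexing by powers of a base buys nothing.


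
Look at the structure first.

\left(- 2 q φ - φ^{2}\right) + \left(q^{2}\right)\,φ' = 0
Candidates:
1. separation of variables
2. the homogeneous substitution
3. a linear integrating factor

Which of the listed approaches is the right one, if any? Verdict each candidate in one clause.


Diagnosis: the homogeneous substitution — the slope's numerator and denominator have matching total degree, so it depends only on φ/q and the ratio substitution collapses it. A Bernoulli rewrite works here as the equation stands — the homogeneous substitution is the more immediate reading.
- separation of variables: no division isolates the independent variable from the unknown.
- the homogeneous substitution: applicable, and directly so.
- a linear integrating factor — a nonlinear term in the unknown puts this outside the integrating-factor template.


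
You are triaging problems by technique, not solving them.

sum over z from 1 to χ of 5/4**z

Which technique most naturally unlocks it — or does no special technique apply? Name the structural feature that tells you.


Technique: the geometric series formula — consecutive terms stand in a fixed index-free ratio — the geometric sum formula closes it.


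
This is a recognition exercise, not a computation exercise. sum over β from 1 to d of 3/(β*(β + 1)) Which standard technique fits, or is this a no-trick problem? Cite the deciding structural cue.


Technique: telescoping — the denominator's roots in 3/(β*(β + 1)) sit an integer apart: decomposition produces a self-cancelling chain.


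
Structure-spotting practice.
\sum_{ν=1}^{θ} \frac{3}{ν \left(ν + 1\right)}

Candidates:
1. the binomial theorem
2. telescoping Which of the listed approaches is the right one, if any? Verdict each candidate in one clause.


Method: telescoping — \frac{3}{ν \left(ν + 1\right)} is a collapsed telescope: expand it into simple fractions to see the cancellation.
- the binomial theorem — no binomial coefficients pair with matched powers.
- telescoping: applies; the problem has the shape this method handles.


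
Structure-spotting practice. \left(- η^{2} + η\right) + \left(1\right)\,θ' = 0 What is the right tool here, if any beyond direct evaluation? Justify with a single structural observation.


Best approach: no special technique — with θ absent the equation is not coupled at all: direct integration in η.


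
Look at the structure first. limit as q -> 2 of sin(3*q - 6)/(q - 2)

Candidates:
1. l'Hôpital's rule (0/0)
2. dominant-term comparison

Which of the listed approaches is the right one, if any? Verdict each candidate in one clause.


Technique: l'Hôpital's rule (0/0) — the 0/0 form at 2 is the signature situation for l'Hôpital's rule. A local series expansion at the point resolves it as well; the rule is the packaged version of that step.
- l'Hôpital's rule (0/0): yes — fits the structure here.
- dominant-term comparison: no dominant power emerges to decide the limit by degree comparison.


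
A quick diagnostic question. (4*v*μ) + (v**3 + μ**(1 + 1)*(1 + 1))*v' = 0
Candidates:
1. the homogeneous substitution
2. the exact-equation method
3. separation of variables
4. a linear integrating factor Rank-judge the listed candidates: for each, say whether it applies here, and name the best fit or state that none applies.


Best approach: the exact-equation method — equality of cross partials is the green light — assemble the potential function term by term.
- the homogeneous substitution: the slope changes under joint rescaling, failing the degree-zero test.
- the exact-equation method — a fit — the right tool for this form.
- separation of variables: no algebra isolates the independent variable on one side and the unknown on the other.
- a linear integrating factor: the unknown enters nonlinearly (through a power, a denominator, or a transcendental function), which the linear integrating-factor recipe cannot absorb as-is — any repair would come from a preliminary substitution, not the factor.


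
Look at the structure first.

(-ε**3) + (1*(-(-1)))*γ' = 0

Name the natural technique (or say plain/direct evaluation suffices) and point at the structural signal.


Diagnosis: no special technique — the slope is a pure function of ε; integrate both sides and be done.


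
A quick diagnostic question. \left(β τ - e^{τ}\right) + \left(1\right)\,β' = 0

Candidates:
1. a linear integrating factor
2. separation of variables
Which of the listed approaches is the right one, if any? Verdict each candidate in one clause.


Verdict: a linear integrating factor — the unknown enters only to the first power against a nonzero forcing term — the integrating-factor template applies directly.
- a linear integrating factor: yes — fits the structure here.
- separation of variables: the two dependences do not factor apart.


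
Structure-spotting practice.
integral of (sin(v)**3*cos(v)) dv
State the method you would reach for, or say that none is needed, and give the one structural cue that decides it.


Best approach: u-substitution — collected, the integrand has one factor that is, up to a constant, the derivative of an inner expression the rest depends on — substitute for that inner expression.


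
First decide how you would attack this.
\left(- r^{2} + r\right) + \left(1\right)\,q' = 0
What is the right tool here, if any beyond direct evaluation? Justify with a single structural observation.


Diagnosis: no special technique — solved for the derivative, no q appears — this is antidifferentiation in r wearing ODE clothing.


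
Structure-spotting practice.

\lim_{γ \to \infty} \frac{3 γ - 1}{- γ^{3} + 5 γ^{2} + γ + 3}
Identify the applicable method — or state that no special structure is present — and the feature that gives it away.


Method: dominant-term comparison — divide through by the highest power of γ; every lower-order term dies and the dominant terms decide the limit. Viewed as a single quotient this is an ∞/∞ form — an at-infinity application of l'Hôpital's rule would also resolve it; comparing leading growth reads the answer without differentiating.


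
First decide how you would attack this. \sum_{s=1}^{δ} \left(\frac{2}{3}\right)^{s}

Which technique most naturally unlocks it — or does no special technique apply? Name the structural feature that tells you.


Method: the geometric series formula — check a ratio of consecutive terms: it is \frac{2}{3}, independent of the index, so the geometric formula closes the sum.


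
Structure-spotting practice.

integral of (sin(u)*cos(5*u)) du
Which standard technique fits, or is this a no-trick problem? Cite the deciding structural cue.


Verdict: a trigonometric identity — the identity turns sin(u)*cos(5*u) into two lone cosines/sines, each trivially integrable.


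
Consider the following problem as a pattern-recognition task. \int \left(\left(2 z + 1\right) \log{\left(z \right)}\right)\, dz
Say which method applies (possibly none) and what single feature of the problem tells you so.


Method: integration by parts — one parts step with u = \log{\left(z \right)} trades the logarithm for an algebraic integrand.


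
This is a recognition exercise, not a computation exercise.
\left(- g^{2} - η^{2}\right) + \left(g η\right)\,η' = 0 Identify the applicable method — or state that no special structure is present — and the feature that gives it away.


Verdict: the homogeneous substitution — scaling g and η together leaves the slope fixed — it depends only on η/g, so substitute the ratio. A Bernoulli substitution is a fair alternative on this equation directly; the homogeneous reading takes it as given.


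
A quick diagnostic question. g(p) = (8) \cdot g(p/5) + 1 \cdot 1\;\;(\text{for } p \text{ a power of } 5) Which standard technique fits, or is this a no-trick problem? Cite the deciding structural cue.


Verdict: the master substitution — the argument shrinks by the factor 5, so measure the index on a logarithmic scale and the recursion becomes a shift.


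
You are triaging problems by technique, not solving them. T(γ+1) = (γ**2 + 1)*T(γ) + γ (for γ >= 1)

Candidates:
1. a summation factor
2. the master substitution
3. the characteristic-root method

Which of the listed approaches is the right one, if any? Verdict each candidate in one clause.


Technique: a summation factor — because the multiplier γ**2 + 1 is index-dependent, divide through by its running product and sum the resulting differences.
- a summation factor: a fit — the right tool for this form.
- the master substitution: the recursion steps by a constant offset, so exponential reindexing is pointless.
- the characteristic-root method: an index-dependent weight blocks the pure exponential ansatz.


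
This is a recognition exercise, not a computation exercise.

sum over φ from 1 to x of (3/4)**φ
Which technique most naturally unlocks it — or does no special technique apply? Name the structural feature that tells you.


Method: the geometric series formula — the ratio of consecutive terms is the constant 3/4, independent of the index — a geometric sum.


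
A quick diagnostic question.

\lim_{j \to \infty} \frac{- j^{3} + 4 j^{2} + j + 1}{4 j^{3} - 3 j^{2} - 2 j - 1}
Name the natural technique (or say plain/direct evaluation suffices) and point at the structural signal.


Diagnosis: dominant-term comparison — divide by the highest power of j present: lower-order terms vanish and the dominant ratio remains. Differentiating the expression as a single quotient would eventually settle it as well; matching dominant growth settles it immediately.


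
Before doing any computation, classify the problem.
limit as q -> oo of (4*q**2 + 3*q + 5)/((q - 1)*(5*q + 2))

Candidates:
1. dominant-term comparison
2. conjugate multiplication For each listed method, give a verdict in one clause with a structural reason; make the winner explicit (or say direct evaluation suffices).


Best approach: dominant-term comparison — growth-rate triage: the leading powers of q decide the limit, everything else is noise.
- dominant-term comparison: applicable, and directly so.
- conjugate multiplication — there is no infinity-minus-infinity radical difference to rationalize.


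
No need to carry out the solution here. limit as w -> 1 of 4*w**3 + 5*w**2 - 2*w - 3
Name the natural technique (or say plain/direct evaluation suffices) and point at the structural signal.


Technique: no special technique — the function is continuous at 1; evaluation is itself the limit, no machinery required.


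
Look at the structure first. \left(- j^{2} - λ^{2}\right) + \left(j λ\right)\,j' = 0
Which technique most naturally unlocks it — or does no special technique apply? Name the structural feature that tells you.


Verdict: the homogeneous substitution — solved for the derivative, the right side is unchanged under scaling λ and j together — it depends only on the ratio j/λ, so substitute a single ratio variable. A Bernoulli substitution is a fair alternative on this equation directly; the homogeneous reading takes it as given.


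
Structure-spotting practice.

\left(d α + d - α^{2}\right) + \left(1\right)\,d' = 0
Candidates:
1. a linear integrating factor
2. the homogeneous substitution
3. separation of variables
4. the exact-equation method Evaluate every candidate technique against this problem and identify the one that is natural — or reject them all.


Technique: a linear integrating factor — the unknown enters only to the first power against a nonzero forcing term — the integrating-factor template applies directly.
- a linear integrating factor: yes — fits the structure here.
- the homogeneous substitution — the ratio substitution does not collapse this equation.
- separation of variables: the two dependences are entangled, not a clean product of one-variable pieces.
- the exact-equation method: the cross partial derivatives disagree, so no single potential exists.


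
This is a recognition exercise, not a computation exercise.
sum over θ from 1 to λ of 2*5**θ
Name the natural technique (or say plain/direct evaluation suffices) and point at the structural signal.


Best approach: the geometric series formula — the ratio of consecutive terms is the constant 5, independent of the index — a geometric sum.


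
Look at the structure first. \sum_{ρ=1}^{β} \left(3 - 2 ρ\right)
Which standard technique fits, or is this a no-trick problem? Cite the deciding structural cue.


Verdict: no special technique — recognize the absence of structure: constant-multiple powers of ρ summed plainly, no special method required.


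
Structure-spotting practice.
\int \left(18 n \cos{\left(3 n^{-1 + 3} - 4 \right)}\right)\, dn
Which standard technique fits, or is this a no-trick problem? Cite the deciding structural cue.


Verdict: u-substitution — collected, the integrand has one factor that is, up to a constant, the derivative of an inner expression the rest depends on — substitute for that inner expression.


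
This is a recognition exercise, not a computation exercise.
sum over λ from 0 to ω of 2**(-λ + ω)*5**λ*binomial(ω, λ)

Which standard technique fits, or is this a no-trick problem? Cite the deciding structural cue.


Technique: the binomial theorem — binomial coefficients against complementary powers of 5 and 2: recognize the binomial expansion and resum.


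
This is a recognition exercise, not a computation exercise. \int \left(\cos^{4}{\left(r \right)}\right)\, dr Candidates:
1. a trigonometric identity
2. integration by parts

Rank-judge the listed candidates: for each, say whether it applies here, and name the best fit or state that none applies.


Technique: a trigonometric identity — reduce \cos^{4}{\left(r \right)} with the power-reduction formula and the integral becomes first-degree trigonometry.
- a trigonometric identity — a fit — the right tool for this form.
- integration by parts: not the fit here: there is no polynomial factor to ladder down — parts can still close the trigonometric product by recursion, though the identity rewrite is the direct route.


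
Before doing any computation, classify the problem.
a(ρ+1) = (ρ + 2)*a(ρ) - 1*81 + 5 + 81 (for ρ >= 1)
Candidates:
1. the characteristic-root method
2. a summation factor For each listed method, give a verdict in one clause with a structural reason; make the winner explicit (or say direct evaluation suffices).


Diagnosis: a summation factor — one-term recursion with variable weight ρ + 2 is solved by product normalization, not by root-finding.
- the characteristic-root method: the coefficients change with the index, which the root method cannot absorb.
- a summation factor — yes — fits the structure here.


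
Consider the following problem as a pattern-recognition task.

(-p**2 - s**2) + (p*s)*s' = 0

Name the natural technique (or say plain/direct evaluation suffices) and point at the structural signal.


Method: the homogeneous substitution — the slope is degree-zero homogeneous: the ratio substitution v = s/p collapses it. Rearranged, this also fits the Bernoulli template directly; the homogeneous substitution reads the structure without the rearrangement.


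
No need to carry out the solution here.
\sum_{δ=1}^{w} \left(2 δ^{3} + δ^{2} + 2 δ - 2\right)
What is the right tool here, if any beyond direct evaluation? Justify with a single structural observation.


Verdict: no special technique — this is bookkeeping, not technique: standard formulas for sums of constant-multiple powers of δ apply termwise.


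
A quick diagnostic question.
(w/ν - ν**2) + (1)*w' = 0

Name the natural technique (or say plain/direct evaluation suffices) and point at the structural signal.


Verdict: a linear integrating factor — linear in the unknown with genuine forcing: multiply through by the exponential of the integrated coefficient and the left side closes into one derivative.


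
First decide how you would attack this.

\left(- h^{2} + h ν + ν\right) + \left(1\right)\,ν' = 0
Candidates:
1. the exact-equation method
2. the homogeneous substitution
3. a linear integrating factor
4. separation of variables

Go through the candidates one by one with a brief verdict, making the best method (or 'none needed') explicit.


Technique: a linear integrating factor — linear in the unknown with genuine forcing: multiply through by the exponential of the integrated coefficient and the left side closes into one derivative.
- the exact-equation method: exactness fails on the nose — the mixed partials do not match.
- the homogeneous substitution: the ratio of the variables does not determine the slope.
- a linear integrating factor: applies; the problem has the shape this method handles.
- separation of variables: no division isolates the independent variable from the unknown.


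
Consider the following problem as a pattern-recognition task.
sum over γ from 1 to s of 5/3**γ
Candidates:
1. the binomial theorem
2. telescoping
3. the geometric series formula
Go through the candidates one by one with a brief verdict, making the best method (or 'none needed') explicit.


Verdict: the geometric series formula — consecutive terms stand in a fixed index-free ratio — the geometric sum formula closes it.
- the binomial theorem — the terms lack the binomial-coefficient-weighted complementary-power pattern of an expansion.
- telescoping — computed from the summand as displayed, the partial sums build up without the pairwise collapse telescoping exploits.
- the geometric series formula — a fit — the right tool for this form.


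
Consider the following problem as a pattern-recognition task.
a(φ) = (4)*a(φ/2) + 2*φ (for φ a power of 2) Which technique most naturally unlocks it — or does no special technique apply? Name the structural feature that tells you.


Best approach: the master substitution — the index is divided (φ/2), not shifted — substitute φ = 2^m to straighten it into a shift recurrence.


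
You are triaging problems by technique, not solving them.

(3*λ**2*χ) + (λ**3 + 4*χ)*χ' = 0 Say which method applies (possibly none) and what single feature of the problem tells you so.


Verdict: the exact-equation method — the mixed-partials test passes for 3*λ**2*χ and λ**3 + 4*χ, so a potential function exists as presented.


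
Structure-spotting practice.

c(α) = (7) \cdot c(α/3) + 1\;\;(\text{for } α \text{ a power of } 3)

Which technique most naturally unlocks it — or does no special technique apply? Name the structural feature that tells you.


Diagnosis: the master substitution — treat m = log base 3 of α as the new clock: one recursion step advances m by one while α scales by 3.


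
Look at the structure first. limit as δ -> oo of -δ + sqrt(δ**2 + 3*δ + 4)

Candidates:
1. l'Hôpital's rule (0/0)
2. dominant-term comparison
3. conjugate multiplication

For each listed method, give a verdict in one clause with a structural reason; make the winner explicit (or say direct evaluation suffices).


Best approach: conjugate multiplication — neither sqrt(δ**2 + 3*δ + 4) nor δ converges alone, so rewrite their difference as a conjugate-rationalized quotient first.
- l'Hôpital's rule (0/0): the expression is a difference driving to ∞ − ∞, not a 0/0 quotient — there is no ratio for the rule to differentiate.
- dominant-term comparison — this limit is not decided by comparing leading-term growth at infinity.
- conjugate multiplication — yes, a natural case for it.


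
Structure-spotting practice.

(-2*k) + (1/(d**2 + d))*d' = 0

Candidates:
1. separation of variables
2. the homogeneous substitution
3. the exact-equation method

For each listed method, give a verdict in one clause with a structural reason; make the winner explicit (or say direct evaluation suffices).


Diagnosis: separation of variables — one side of the product carries the independent variable, the other the unknown — the textbook separation shape. This doubles as a Bernoulli equation in the unknown as written; dividing and integrating works on it directly.
- separation of variables: a fit — the right tool for this form.
- the homogeneous substitution — solved for the derivative, the right side changes under joint scaling of the two variables.
- the exact-equation method: the cross-partial test holds only vacuously — each coefficient lives in its own variable, so the exactness machinery reads no structure the split form does not already show.


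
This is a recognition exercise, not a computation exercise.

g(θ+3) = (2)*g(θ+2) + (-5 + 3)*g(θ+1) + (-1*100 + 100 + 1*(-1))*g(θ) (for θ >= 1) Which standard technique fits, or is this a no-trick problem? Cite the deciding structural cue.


Diagnosis: the characteristic-root method — every coefficient is a fixed number and the forcing is zero — substitute r^θ and read off the root equation.


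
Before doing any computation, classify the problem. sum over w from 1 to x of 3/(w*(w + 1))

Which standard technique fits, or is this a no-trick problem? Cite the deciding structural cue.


Best approach: telescoping — 3/(w*(w + 1)) hides a difference of shifted reciprocals — decompose it and the middle of the sum vanishes.


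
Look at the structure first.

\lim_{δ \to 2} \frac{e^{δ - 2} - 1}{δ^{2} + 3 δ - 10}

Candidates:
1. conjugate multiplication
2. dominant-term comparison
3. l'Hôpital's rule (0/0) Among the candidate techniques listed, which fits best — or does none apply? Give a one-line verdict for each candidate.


Verdict: l'Hôpital's rule (0/0) — substituting 2 gives 0 over 0; differentiate top and bottom once and re-evaluate. Known elementary limits would finish this too — the rule just bypasses the case analysis.
- conjugate multiplication — there are no radicals in tension whose conjugate would simplify matters.
- dominant-term comparison — this limit is not decided by comparing polynomial growth at infinity.
- l'Hôpital's rule (0/0) — applies; the problem has the shape this method handles.


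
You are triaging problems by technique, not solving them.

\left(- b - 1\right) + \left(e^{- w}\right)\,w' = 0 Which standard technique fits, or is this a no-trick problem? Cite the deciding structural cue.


Method: separation of variables — all dependence on the two variables factors apart, the defining separable shape. The cross-partial test also passes here (vacuously, each side single-variable); the potential-function route would work, separation is simply more immediate.


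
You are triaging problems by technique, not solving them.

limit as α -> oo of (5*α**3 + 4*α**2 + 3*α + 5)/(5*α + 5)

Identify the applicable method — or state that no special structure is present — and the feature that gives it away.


Method: dominant-term comparison — divide by the highest power of α present: lower-order terms vanish and the dominant ratio remains. As a single quotient, the ∞/∞ shape would yield to repeated differentiation as well — the growth comparison gets there in one look.


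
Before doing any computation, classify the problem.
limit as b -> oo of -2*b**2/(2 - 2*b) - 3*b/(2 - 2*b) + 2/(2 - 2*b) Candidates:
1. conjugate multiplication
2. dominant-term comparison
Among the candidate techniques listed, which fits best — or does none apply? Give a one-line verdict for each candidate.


Diagnosis: dominant-term comparison — growth-rate triage: the leading powers of b decide the limit, everything else is noise.
- conjugate multiplication — the conjugate move applies to radical differences, which this is not.
- dominant-term comparison — yes, a natural case for it.


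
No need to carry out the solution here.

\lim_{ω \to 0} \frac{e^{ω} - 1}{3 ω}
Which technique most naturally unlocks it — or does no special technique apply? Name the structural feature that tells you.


Diagnosis: l'Hôpital's rule (0/0) — numerator and denominator both vanish at 0 — a genuine 0/0 form, which is exactly when l'Hôpital applies. One could equally expand both pieces locally and compare leading terms; the rule does that in one stroke.


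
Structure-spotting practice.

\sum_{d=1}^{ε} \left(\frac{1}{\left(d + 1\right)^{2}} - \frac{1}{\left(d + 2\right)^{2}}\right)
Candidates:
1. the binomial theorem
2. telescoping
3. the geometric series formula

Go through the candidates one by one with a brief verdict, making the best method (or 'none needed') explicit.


Verdict: telescoping — consecutive terms evaluate one function at adjacent indices (\frac{1}{\left(d + 1\right)^{2}} is its current value): one term's tail is the next term's head, so the chain collapses.
- the binomial theorem: there is no sum-raised-to-a-power identity hiding in these terms.
- telescoping: applies; the problem has the shape this method handles.
- the geometric series formula: the term-to-term ratio drifts with the index — the one thing the geometric formula cannot absorb.


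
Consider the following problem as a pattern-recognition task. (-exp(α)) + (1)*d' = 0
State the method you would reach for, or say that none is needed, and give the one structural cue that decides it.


Diagnosis: no special technique — the slope is a function of α alone, so integrate both sides directly.


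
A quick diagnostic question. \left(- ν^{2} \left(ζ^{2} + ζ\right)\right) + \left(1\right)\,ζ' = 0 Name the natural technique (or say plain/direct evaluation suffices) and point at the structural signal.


Diagnosis: separation of variables — separating collects all ζ-dependence with the derivative and leaves all ν-dependence opposite: variables separate. This doubles as a Bernoulli equation in the unknown as written; dividing and integrating works on it directly.


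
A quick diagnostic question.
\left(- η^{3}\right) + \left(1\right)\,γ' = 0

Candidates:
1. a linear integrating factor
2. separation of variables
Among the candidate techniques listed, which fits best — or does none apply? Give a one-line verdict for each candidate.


Method: no special technique — solved for the derivative, γ never appears on the right — this is a direct integration in η, not a differential-equations problem at heart.
- a linear integrating factor — the linear template holds only trivially here (the unknown is absent, so the coefficient is zero) — the method is not the natural label.
- separation of variables: any separation here is vacuous (nothing depends on the unknown); direct integration is the honest label.


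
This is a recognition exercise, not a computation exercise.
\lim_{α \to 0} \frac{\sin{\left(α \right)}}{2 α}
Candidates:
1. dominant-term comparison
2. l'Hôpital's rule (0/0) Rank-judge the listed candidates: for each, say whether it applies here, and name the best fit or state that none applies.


Verdict: l'Hôpital's rule (0/0) — both numerator and denominator vanish at 0: the genuine 0/0 indeterminate that l'Hôpital exists for. One could equally expand both pieces locally and compare leading terms; the rule does that in one stroke.
- dominant-term comparison — no dominant power emerges to decide the limit by degree comparison.
- l'Hôpital's rule (0/0): a fit — the right tool for this form.


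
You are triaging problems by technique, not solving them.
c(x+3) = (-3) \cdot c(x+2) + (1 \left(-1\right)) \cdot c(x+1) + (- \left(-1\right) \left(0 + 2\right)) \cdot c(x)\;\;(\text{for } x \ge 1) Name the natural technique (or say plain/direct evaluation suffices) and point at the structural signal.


Technique: the characteristic-root method — because shifting x leaves the equation's coefficients unchanged, exponential trials reduce it to algebra.


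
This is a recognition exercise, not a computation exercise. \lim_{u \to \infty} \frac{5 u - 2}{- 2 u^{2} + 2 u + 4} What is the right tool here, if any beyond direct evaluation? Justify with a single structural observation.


Verdict: dominant-term comparison — as u grows, only the highest-degree terms matter — compare leading terms and read the limit off. As a single quotient, the ∞/∞ shape would yield to repeated differentiation as well — the growth comparison gets there in one look.


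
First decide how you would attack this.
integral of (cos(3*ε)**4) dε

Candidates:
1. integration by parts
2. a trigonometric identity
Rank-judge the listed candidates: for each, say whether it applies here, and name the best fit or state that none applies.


Verdict: a trigonometric identity — cos(3*ε)**4 calls for power reduction: rewrite via double angles before any antiderivative is attempted.
- integration by parts — not the natural route: no polynomial-kernel product appears — a recursive parts reduction of the trigonometric product exists, but the identity rewrite is direct.
- a trigonometric identity — a fit — the right tool for this form.


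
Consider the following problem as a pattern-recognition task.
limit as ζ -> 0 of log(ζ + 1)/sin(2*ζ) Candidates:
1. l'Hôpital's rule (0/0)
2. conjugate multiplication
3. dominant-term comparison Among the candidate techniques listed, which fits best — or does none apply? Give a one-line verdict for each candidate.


Diagnosis: l'Hôpital's rule (0/0) — plug in 0: top and bottom both hit zero, so differentiate each and retry. One could equally expand both pieces locally and compare leading terms; the rule does that in one stroke.
- l'Hôpital's rule (0/0): a fit — the right tool for this form.
- conjugate multiplication: the conjugate move applies to radical differences, which this is not.
- dominant-term comparison: no ranking of term growth rates resolves the limit here.


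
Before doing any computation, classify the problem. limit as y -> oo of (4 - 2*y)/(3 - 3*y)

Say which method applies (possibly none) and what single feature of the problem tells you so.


Diagnosis: dominant-term comparison — divide by the highest power of y present: lower-order terms vanish and the dominant ratio remains. Differentiating the expression as a single quotient would eventually settle it as well; matching dominant growth settles it immediately.


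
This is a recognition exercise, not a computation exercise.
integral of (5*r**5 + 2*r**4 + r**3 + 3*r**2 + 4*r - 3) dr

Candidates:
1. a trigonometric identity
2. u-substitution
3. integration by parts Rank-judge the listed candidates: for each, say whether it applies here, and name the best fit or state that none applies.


Diagnosis: no special technique — scan for structure and find none: constant multiples of powers of r, integrate directly.
- a trigonometric identity — with no trigonometric functions present, identity rewriting has no target.
- u-substitution: no substitution does more than relabel what direct integration already handles.
- integration by parts — splitting off a factor buys nothing — the integrand integrates directly without parts.


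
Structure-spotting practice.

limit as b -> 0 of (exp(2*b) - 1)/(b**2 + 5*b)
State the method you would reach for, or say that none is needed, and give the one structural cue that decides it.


Verdict: l'Hôpital's rule (0/0) — both numerator and denominator vanish at 0: the genuine 0/0 indeterminate that l'Hôpital exists for. Known elementary limits would finish this too — the rule just bypasses the case analysis.
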